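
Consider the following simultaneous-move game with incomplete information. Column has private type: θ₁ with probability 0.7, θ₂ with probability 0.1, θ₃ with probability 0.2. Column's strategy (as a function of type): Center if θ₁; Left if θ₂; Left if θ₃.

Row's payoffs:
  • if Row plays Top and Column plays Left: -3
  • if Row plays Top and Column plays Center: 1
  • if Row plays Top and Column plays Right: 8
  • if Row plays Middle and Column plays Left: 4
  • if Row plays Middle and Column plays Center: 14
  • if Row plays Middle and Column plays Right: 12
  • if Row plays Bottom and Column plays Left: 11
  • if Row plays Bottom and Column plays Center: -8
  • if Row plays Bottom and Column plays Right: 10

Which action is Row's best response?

Middle

Compute Row's expected payoff for each action, taking the expectation over Column's type.
E[Top] = 0.7·(1) + 0.1·(-3) + 0.2·(-3) = -0.2
E[Middle] = 0.7·(14) + 0.1·(4) + 0.2·(4) = 11
E[Bottom] = 0.7·(-8) + 0.1·(11) + 0.2·(11) = -2.3
Best response: Middle (11 is the largest).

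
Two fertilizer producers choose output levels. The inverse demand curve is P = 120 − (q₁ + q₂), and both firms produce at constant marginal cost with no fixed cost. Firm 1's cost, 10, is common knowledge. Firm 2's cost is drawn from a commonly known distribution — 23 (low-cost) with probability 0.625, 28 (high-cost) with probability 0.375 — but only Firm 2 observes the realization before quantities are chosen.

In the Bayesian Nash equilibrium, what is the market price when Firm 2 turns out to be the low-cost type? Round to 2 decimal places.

50.69

Type-c best response for Firm 2: q₂(c) = (120 − c)/2 − q₁/2.
Firm 1 maximizes expected profit; its first-order condition is 120 − 2q₁ − E[q₂] − 10 = 0.
Substituting E[q₂] and solving: E[c₂] = 24.875, so q₁ = (120 − 2·10 + 24.875)/3 = 41.625.
q₂(low-cost) = 27.6875, so P = 120 − (41.625 + 27.6875) = 50.6875.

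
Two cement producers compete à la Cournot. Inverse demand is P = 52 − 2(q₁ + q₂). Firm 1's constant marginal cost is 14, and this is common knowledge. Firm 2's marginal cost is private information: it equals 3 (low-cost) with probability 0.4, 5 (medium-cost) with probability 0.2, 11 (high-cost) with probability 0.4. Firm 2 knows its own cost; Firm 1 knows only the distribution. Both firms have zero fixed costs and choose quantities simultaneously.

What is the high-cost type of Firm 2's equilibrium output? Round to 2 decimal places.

Type-c best response for Firm 2: q₂(c) = (52 − c)/4 − q₁/2.
Firm 1 maximizes expected profit; its first-order condition is 52 − 4q₁ − 2E[q₂] − 14 = 0.
Substituting E[q₂] and solving: E[c₂] = 6.6, so q₁ = (52 − 2·14 + 6.6)/6 = 5.1.
q₂(high-cost) = (52 − 11 − 2·5.1)/4 = 7.7.

7.70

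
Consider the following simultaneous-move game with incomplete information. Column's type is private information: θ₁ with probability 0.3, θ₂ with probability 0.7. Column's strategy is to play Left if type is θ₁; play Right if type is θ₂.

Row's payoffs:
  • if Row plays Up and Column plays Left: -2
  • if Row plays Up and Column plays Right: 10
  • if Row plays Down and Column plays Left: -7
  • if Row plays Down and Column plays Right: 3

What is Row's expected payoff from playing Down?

0

Take the expectation over Column's type, weighting each type's action by its prior probability.
E[Down] = 0.3·(-7) + 0.7·3 = (-2.1) + 2.1 = 0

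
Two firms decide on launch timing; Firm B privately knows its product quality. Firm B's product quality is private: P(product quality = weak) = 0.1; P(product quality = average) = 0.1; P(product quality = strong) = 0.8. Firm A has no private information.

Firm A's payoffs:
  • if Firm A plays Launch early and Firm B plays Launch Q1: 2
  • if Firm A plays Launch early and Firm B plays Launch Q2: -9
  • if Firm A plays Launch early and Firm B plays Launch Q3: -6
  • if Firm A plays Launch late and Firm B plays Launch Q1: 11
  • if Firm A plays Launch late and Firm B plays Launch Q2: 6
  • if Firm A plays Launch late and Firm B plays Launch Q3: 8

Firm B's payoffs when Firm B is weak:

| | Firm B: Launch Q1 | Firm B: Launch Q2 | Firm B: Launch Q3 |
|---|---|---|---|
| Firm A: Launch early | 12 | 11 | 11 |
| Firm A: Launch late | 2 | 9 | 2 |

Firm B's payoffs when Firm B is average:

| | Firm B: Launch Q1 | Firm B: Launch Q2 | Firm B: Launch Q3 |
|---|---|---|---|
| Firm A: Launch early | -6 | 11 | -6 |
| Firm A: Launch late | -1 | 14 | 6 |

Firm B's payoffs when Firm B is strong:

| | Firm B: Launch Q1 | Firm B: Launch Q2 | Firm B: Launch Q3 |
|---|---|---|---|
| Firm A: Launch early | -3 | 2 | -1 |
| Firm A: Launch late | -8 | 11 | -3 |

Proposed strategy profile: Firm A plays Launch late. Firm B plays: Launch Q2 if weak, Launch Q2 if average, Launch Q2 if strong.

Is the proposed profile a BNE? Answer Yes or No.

Yes

Firm A plays Launch late: E[Launch late] = 0.1·(6) + 0.1·(6) + 0.8·(6) = 6; E[Launch early] = -9. Best-responding. ✓
Firm B (product quality weak), facing Launch late: Launch Q1 gives 2, Launch Q2 gives 9, Launch Q3 gives 2. Proposed Launch Q2 is best. ✓
Firm B (product quality average), facing Launch late: Launch Q1 gives -1, Launch Q2 gives 14, Launch Q3 gives 6. Proposed Launch Q2 is best. ✓
Firm B (product quality strong), facing Launch late: Launch Q1 gives -8, Launch Q2 gives 11, Launch Q3 gives -3. Proposed Launch Q2 is best. ✓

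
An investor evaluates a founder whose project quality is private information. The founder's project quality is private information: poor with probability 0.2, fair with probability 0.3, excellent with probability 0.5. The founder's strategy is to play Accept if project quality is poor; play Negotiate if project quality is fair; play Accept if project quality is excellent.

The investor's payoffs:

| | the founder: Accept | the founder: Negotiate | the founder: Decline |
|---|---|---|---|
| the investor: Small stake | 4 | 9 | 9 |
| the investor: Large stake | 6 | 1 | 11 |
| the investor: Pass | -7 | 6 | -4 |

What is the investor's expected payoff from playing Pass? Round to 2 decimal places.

-3.10

E[Pass] = 0.2·(-7) + 0.3·6 + 0.5·(-7) = (-1.4) + 1.8 + (-3.5) = -3.1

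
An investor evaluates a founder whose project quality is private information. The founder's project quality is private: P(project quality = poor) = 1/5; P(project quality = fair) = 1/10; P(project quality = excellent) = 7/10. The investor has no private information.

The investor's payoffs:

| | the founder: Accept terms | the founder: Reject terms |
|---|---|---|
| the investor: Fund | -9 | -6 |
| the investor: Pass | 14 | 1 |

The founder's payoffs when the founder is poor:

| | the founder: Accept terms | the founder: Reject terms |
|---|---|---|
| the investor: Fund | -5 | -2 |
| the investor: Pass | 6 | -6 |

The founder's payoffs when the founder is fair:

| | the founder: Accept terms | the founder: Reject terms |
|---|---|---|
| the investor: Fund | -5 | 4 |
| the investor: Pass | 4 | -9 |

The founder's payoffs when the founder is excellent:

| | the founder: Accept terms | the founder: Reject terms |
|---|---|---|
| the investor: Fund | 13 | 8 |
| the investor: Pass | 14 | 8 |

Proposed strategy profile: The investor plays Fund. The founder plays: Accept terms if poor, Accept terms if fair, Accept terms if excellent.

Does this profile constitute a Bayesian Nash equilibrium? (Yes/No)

The investor plays Fund: E[Fund] = 1/5·(-9) + 1/10·(-9) + 7/10·(-9) = -9; E[Pass] = 14. Not best-responding. ✗
The founder (project quality poor), facing Fund: Accept terms gives -5, Reject terms gives -2. Proposed Accept terms is not best — profitable deviation exists. ✗
The founder (project quality fair), facing Fund: Accept terms gives -5, Reject terms gives 4. Proposed Accept terms is not best — profitable deviation exists. ✗
The founder (project quality excellent), facing Fund: Accept terms gives 13, Reject terms gives 8. Proposed Accept terms is best. ✓

No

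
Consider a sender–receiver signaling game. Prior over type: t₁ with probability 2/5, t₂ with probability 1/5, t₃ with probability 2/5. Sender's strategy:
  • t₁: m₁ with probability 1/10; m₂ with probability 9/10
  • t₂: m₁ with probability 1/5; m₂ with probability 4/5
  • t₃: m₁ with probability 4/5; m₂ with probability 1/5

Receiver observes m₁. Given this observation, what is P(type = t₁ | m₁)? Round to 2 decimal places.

0.10

Apply Bayes' rule using the sender's strategy as the likelihood.
P(m₁) = (2/5)·(1/10) + (1/5)·(1/5) + (2/5)·(4/5) = 2/5
P(t₁ | m₁) = ((2/5)·(1/10)) / (2/5) = (1/25) / (2/5) = 1/10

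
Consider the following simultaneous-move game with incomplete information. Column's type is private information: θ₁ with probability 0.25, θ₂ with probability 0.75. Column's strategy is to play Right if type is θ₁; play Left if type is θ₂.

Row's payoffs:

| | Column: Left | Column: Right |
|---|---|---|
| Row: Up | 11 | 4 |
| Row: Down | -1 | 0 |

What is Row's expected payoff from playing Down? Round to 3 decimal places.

-0.750

E[Down] = 0.25·0 + 0.75·(-1) = 0 + (-0.75) = -0.75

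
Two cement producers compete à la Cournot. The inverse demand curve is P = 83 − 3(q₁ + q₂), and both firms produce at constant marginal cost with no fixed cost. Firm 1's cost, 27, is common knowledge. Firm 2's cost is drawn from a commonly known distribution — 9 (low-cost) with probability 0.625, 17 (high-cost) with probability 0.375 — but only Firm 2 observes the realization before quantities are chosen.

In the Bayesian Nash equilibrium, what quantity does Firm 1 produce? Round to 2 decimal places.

4.56

Type-c best response for Firm 2: q₂(c) = (83 − c)/6 − q₁/2.
Firm 1 maximizes expected profit; its first-order condition is 83 − 6q₁ − 3E[q₂] − 27 = 0.
Substituting E[q₂] and solving: E[c₂] = 12, so q₁ = (83 − 2·27 + 12)/9 = 4.55556.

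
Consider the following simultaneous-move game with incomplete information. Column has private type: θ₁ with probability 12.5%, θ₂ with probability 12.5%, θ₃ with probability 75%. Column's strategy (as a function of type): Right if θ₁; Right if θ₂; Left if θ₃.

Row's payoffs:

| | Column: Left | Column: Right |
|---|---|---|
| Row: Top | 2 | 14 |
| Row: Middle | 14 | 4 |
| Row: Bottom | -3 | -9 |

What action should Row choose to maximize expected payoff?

Middle

E[Top] = 0.125·(14) + 0.125·(14) + 0.75·(2) = 5
E[Middle] = 0.125·(4) + 0.125·(4) + 0.75·(14) = 11.5
E[Bottom] = 0.125·(-9) + 0.125·(-9) + 0.75·(-3) = -4.5
Best response: Middle (11.5 is the largest).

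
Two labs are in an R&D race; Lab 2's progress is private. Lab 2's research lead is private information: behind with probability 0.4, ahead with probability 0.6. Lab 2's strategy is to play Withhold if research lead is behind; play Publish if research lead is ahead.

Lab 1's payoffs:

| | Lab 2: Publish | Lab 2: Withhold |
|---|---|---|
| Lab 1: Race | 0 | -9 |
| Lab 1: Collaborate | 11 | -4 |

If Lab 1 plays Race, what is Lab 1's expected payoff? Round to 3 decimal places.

-3.600

Take the expectation over Lab 2's research lead, weighting each type's action by its prior probability.
E[Race] = 0.4·(-9) + 0.6·0 = (-3.6) + 0 = -3.6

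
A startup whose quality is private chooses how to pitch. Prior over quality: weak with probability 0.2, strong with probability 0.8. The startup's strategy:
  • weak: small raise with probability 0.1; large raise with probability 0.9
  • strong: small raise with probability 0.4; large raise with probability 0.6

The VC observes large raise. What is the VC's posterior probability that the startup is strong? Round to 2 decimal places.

0.73

P(large raise) = 0.2·0.9 + 0.8·0.6 = 0.66
P(strong | large raise) = (0.8·0.6) / 0.66 = 0.48 / 0.66 = 0.727273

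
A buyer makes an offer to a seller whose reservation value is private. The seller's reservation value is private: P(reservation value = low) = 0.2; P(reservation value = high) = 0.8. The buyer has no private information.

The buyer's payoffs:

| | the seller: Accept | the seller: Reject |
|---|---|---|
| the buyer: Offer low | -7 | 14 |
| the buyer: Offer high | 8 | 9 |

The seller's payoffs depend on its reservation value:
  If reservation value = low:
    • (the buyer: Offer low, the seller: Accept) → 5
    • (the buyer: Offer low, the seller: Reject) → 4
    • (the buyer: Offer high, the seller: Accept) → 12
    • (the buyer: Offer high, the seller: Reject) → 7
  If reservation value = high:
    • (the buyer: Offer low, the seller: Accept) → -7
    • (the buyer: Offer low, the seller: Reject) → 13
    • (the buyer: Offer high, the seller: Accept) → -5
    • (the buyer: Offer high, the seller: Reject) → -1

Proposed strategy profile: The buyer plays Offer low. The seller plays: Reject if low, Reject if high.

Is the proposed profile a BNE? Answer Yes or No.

No

The buyer plays Offer low: E[Offer low] = 0.2·(14) + 0.8·(14) = 14; E[Offer high] = 9. Best-responding. ✓
The seller (reservation value low), facing Offer low: Accept gives 5, Reject gives 4. Proposed Reject is not best — profitable deviation exists. ✗
The seller (reservation value high), facing Offer low: Accept gives -7, Reject gives 13. Proposed Reject is best. ✓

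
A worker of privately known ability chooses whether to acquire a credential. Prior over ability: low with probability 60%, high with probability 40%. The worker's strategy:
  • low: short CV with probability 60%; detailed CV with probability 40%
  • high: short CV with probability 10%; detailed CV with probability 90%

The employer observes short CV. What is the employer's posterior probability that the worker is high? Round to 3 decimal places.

P(short CV) = 0.6·0.6 + 0.4·0.1 = 0.4
P(high | short CV) = (0.4·0.1) / 0.4 = 0.04 / 0.4 = 0.1

0.100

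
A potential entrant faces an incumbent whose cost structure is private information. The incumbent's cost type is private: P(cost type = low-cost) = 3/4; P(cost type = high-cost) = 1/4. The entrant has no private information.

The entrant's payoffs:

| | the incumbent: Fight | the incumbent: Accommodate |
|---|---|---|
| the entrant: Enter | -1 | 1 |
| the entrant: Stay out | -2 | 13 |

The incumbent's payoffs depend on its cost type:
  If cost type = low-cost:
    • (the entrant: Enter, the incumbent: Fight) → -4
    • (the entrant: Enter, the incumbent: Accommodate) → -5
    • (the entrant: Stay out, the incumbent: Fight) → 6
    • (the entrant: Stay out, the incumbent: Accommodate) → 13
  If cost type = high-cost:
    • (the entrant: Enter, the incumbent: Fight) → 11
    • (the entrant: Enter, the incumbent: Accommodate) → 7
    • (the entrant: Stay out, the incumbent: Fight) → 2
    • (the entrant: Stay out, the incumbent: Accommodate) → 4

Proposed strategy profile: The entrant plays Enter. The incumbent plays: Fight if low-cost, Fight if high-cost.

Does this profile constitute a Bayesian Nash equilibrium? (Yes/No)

The entrant plays Enter: E[Enter] = 3/4·(-1) + 1/4·(-1) = -1; E[Stay out] = -2. Best-responding. ✓
The incumbent (cost type low-cost), facing Enter: Fight gives -4, Accommodate gives -5. Proposed Fight is best. ✓
The incumbent (cost type high-cost), facing Enter: Fight gives 11, Accommodate gives 7. Proposed Fight is best. ✓

Yes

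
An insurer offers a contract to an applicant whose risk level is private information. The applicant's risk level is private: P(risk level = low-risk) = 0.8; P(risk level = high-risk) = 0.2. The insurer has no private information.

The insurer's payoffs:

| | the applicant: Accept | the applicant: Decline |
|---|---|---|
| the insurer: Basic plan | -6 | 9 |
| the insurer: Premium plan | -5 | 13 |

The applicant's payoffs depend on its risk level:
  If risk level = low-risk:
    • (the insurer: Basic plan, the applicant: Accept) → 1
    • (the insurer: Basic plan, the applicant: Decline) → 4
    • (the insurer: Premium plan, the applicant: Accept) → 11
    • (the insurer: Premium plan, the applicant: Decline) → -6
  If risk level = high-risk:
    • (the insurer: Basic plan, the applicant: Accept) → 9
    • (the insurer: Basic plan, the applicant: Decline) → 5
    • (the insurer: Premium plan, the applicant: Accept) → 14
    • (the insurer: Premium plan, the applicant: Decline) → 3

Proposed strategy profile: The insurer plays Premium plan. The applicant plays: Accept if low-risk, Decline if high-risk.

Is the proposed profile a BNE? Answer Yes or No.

No

A profile is a BNE iff every type of every player is best-responding given beliefs about the other side.
The insurer plays Premium plan: E[Premium plan] = 0.8·(-5) + 0.2·(13) = -1.4; E[Basic plan] = -3. Best-responding. ✓
The applicant (risk level low-risk), facing Premium plan: Accept gives 11, Decline gives -6. Proposed Accept is best. ✓
The applicant (risk level high-risk), facing Premium plan: Accept gives 14, Decline gives 3. Proposed Decline is not best — profitable deviation exists. ✗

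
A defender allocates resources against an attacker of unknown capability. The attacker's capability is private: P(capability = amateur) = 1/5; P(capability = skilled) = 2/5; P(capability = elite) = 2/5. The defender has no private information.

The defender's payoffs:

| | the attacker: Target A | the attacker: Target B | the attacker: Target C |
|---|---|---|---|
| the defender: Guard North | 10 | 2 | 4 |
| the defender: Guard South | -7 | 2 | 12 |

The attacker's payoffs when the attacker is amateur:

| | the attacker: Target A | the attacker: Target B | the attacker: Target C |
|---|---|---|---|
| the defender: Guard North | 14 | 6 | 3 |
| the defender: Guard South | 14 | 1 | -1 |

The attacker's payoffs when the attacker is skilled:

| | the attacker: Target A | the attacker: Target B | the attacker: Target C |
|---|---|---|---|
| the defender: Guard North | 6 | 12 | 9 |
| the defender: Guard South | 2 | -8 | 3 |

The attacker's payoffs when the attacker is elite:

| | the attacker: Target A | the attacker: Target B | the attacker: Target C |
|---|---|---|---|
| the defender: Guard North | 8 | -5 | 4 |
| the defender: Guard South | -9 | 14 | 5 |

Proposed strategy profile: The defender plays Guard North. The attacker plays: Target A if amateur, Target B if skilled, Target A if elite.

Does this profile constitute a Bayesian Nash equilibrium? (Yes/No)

Yes

A profile is a BNE iff every type of every player is best-responding given beliefs about the other side.
The defender plays Guard North: E[Guard North] = 1/5·(10) + 2/5·(2) + 2/5·(10) = 34/5; E[Guard South] = -17/5. Best-responding. ✓
The attacker (capability amateur), facing Guard North: Target A gives 14, Target B gives 6, Target C gives 3. Proposed Target A is best. ✓
The attacker (capability skilled), facing Guard North: Target A gives 6, Target B gives 12, Target C gives 9. Proposed Target B is best. ✓
The attacker (capability elite), facing Guard North: Target A gives 8, Target B gives -5, Target C gives 4. Proposed Target A is best. ✓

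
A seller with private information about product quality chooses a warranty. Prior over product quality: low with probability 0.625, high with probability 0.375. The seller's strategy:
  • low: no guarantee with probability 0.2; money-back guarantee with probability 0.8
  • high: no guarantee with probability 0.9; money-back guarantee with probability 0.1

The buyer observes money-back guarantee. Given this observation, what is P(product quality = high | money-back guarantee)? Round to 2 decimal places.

Apply Bayes' rule using the sender's strategy as the likelihood.
P(money-back guarantee) = 0.625·0.8 + 0.375·0.1 = 0.5375
P(high | money-back guarantee) = (0.375·0.1) / 0.5375 = 0.0375 / 0.5375 = 0.0697674

0.07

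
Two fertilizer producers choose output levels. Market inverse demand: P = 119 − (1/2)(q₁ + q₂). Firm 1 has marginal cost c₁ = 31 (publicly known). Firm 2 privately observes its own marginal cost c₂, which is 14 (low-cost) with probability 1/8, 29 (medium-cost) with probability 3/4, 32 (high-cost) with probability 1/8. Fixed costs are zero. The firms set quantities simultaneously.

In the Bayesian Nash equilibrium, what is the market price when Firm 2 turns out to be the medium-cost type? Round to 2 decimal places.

59.92

Each type of Firm 2 best-responds to q₁; Firm 1 best-responds to the expected q₂ over Firm 2's types.
Firm 2 with cost c maximizes (119 − (1/2)(q₁+q₂) − c)·q₂, giving q₂(c) = (119 − c − (1/2)q₁).
E[c₂] = 1/8·14 + 3/4·29 + 1/8·32 = 27.5
Firm 1's FOC against E[q₂] yields q₁ = (119 − 2·31 + E[c₂])/(3/2) = (119 − 62 + 27.5)/(3/2) = 56.3333.
q₂(medium-cost) = 61.8333, so P = 119 − (1/2)·(56.3333 + 61.8333) = 59.9167.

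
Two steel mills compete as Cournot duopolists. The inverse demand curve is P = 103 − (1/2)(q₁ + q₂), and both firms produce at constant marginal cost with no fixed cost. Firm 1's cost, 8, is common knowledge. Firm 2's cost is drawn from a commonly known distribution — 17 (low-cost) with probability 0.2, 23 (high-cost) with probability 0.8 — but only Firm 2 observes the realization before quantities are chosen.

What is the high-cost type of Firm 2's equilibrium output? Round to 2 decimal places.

Type-c best response for Firm 2: q₂(c) = (103 − c) − q₁/2.
Firm 1 maximizes expected profit; its first-order condition is 103 − q₁ − (1/2)E[q₂] − 8 = 0.
Substituting E[q₂] and solving: E[c₂] = 21.8, so q₁ = (103 − 2·8 + 21.8)/(3/2) = 72.5333.
q₂(high-cost) = (103 − 23 − (1/2)·72.5333) = 43.7333.

43.73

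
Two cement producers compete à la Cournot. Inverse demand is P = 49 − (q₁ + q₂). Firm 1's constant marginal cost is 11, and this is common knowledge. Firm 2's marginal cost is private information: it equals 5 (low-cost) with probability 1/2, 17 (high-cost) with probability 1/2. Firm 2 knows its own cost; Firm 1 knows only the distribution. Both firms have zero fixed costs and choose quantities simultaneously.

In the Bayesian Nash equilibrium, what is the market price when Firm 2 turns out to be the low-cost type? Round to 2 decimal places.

Each type of Firm 2 best-responds to q₁; Firm 1 best-responds to the expected q₂ over Firm 2's types.
Firm 2 with cost c maximizes (49 − (q₁+q₂) − c)·q₂, giving q₂(c) = (49 − c − q₁)/2.
E[c₂] = 1/2·5 + 1/2·17 = 11
Firm 1's FOC against E[q₂] yields q₁ = (49 − 2·11 + E[c₂])/3 = (49 − 22 + 11)/3 = 12.6667.
q₂(low-cost) = 15.6667, so P = 49 − (12.6667 + 15.6667) = 20.6667.

20.67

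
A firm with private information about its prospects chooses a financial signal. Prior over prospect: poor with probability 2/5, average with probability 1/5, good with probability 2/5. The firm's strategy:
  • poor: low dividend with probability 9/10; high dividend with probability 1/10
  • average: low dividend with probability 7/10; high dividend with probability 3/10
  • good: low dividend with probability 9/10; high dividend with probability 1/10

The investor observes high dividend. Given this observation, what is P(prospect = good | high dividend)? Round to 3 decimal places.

0.286

P(high dividend) = (2/5)·(1/10) + (1/5)·(3/10) + (2/5)·(1/10) = 7/50
P(good | high dividend) = ((2/5)·(1/10)) / (7/50) = (1/25) / (7/50) = 2/7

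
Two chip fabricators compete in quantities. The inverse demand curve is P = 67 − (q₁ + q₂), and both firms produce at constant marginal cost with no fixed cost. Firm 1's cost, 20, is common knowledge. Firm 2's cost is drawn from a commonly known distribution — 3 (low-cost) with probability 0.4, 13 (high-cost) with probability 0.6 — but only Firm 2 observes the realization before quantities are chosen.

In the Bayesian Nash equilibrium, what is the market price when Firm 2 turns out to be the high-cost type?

34

Each type of Firm 2 best-responds to q₁; Firm 1 best-responds to the expected q₂ over Firm 2's types.
Firm 2 with cost c maximizes (67 − (q₁+q₂) − c)·q₂, giving q₂(c) = (67 − c − q₁)/2.
E[c₂] = 0.4·3 + 0.6·13 = 9
Firm 1's FOC against E[q₂] yields q₁ = (67 − 2·20 + E[c₂])/3 = (67 − 40 + 9)/3 = 12.
q₂(high-cost) = 21, so P = 67 − (12 + 21) = 34.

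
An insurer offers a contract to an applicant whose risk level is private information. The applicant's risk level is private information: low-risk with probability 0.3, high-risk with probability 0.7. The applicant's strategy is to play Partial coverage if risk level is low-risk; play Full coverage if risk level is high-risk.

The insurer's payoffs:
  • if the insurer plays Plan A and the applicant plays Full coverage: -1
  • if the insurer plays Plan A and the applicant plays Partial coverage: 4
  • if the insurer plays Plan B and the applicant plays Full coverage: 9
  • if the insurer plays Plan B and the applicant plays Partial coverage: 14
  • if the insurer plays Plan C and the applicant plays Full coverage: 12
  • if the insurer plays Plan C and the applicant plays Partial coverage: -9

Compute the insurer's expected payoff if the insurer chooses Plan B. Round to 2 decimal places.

10.50

E[Plan B] = 0.3·14 + 0.7·9 = 4.2 + 6.3 = 10.5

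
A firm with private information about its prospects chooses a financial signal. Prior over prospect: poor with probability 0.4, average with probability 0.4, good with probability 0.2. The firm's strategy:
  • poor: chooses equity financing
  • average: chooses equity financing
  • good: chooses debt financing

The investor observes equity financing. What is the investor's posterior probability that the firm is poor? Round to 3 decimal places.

0.500

P(equity financing) = 0.4·1 + 0.4·1 + 0.2·0 = 0.8
P(poor | equity financing) = (0.4·1) / 0.8 = 0.4 / 0.8 = 0.5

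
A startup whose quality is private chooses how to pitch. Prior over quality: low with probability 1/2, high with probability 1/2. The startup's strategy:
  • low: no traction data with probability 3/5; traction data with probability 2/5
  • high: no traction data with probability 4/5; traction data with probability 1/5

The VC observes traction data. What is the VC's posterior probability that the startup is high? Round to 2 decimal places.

0.33

Apply Bayes' rule using the sender's strategy as the likelihood.
P(traction data) = (1/2)·(2/5) + (1/2)·(1/5) = 3/10
P(high | traction data) = ((1/2)·(1/5)) / (3/10) = (1/10) / (3/10) = 1/3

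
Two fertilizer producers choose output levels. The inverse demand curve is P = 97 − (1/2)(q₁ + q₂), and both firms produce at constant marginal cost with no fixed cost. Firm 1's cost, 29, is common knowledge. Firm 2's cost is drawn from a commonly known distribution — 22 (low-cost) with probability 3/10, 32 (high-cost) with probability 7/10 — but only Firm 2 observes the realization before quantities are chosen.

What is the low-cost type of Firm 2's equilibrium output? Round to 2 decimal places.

52.33

Firm 2 with cost c maximizes (97 − (1/2)(q₁+q₂) − c)·q₂, giving q₂(c) = (97 − c − (1/2)q₁).
E[c₂] = 3/10·22 + 7/10·32 = 29
Firm 1's FOC against E[q₂] yields q₁ = (97 − 2·29 + E[c₂])/(3/2) = (97 − 58 + 29)/(3/2) = 45.3333.
q₂(low-cost) = (97 − 22 − (1/2)·45.3333) = 52.3333.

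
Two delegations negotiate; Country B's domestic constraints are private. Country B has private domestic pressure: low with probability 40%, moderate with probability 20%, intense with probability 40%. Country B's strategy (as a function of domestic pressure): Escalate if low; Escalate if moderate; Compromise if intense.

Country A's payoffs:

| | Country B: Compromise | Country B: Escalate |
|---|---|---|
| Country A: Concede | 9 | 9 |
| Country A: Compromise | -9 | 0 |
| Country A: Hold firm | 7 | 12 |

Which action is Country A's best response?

Hold firm

Compute Country A's expected payoff for each action, taking the expectation over Country B's type.
E[Concede] = 0.4·(9) + 0.2·(9) + 0.4·(9) = 9
E[Compromise] = 0.4·(0) + 0.2·(0) + 0.4·(-9) = -3.6
E[Hold firm] = 0.4·(12) + 0.2·(12) + 0.4·(7) = 10
Best response: Hold firm (10 is the largest).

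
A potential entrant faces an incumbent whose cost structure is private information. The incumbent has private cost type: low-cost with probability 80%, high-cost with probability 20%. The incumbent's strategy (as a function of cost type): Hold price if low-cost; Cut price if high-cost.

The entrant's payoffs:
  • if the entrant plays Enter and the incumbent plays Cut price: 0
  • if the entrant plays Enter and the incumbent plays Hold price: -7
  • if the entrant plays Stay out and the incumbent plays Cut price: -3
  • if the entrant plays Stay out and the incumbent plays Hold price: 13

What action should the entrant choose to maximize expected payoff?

E[Enter] = 0.8·(-7) + 0.2·(0) = -5.6
E[Stay out] = 0.8·(13) + 0.2·(-3) = 9.8
Best response: Stay out (9.8 is the largest).

Stay out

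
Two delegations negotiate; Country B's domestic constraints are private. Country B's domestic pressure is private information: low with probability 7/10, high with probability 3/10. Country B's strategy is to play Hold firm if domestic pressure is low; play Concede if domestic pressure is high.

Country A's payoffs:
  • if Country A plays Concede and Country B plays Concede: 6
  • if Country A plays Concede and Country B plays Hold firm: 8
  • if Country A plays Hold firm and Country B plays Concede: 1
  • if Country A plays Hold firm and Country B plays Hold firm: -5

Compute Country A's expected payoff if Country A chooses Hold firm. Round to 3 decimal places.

E[Hold firm] = 7/10·(-5) + 3/10·1 = (-7/2) + 3/10 = -16/5

-3.200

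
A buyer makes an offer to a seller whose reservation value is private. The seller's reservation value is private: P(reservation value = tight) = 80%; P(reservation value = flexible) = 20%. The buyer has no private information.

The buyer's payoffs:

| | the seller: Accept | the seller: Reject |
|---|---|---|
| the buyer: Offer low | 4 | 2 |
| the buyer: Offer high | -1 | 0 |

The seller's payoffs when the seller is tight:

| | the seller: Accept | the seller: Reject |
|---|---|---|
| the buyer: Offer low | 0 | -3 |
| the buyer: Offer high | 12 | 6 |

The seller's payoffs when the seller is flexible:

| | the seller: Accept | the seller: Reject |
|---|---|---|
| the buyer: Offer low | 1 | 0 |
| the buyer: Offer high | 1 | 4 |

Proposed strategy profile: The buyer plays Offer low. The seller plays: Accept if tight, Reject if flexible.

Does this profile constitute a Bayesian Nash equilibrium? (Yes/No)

No

A profile is a BNE iff every type of every player is best-responding given beliefs about the other side.
The buyer plays Offer low: E[Offer low] = 0.8·(4) + 0.2·(2) = 3.6; E[Offer high] = -0.8. Best-responding. ✓
The seller (reservation value tight), facing Offer low: Accept gives 0, Reject gives -3. Proposed Accept is best. ✓
The seller (reservation value flexible), facing Offer low: Accept gives 1, Reject gives 0. Proposed Reject is not best — profitable deviation exists. ✗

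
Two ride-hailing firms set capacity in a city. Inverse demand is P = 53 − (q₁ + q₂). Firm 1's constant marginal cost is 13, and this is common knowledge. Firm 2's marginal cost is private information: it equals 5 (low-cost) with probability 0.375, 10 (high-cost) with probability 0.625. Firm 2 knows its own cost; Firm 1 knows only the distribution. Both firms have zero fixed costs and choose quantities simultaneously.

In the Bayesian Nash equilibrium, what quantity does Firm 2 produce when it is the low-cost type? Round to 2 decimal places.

Type-c best response for Firm 2: q₂(c) = (53 − c)/2 − q₁/2.
Firm 1 maximizes expected profit; its first-order condition is 53 − 2q₁ − E[q₂] − 13 = 0.
Substituting E[q₂] and solving: E[c₂] = 8.125, so q₁ = (53 − 2·13 + 8.125)/3 = 11.7083.
q₂(low-cost) = (53 − 5 − 11.7083)/2 = 18.1458.

18.15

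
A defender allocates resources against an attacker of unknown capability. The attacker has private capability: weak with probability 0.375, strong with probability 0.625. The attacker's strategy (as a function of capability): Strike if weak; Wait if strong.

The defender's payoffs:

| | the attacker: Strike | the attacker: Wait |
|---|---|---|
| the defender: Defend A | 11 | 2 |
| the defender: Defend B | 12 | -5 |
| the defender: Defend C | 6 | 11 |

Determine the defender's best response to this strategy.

E[Defend A] = 0.375·(11) + 0.625·(2) = 5.375
E[Defend B] = 0.375·(12) + 0.625·(-5) = 1.375
E[Defend C] = 0.375·(6) + 0.625·(11) = 9.125
Best response: Defend C (9.125 is the largest).

Defend C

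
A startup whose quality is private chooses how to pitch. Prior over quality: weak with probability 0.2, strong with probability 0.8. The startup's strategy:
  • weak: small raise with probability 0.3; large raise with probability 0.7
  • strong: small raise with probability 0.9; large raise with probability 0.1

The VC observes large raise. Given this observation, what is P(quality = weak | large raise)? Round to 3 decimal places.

P(large raise) = 0.2·0.7 + 0.8·0.1 = 0.22
P(weak | large raise) = (0.2·0.7) / 0.22 = 0.14 / 0.22 = 0.636364

0.636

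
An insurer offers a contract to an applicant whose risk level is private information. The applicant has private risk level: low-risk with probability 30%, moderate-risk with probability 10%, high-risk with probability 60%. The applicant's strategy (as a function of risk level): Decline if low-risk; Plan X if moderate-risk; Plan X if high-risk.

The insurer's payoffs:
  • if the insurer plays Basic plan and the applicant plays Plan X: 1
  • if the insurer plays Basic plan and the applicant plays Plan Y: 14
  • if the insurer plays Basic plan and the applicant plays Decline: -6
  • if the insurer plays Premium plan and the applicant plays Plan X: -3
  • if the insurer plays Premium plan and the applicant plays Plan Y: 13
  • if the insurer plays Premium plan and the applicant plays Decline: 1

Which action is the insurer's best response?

Compute the insurer's expected payoff for each action, taking the expectation over the applicant's type.
E[Basic plan] = 0.3·(-6) + 0.1·(1) + 0.6·(1) = -1.1
E[Premium plan] = 0.3·(1) + 0.1·(-3) + 0.6·(-3) = -1.8
Best response: Basic plan (-1.1 is the largest).

Basic plan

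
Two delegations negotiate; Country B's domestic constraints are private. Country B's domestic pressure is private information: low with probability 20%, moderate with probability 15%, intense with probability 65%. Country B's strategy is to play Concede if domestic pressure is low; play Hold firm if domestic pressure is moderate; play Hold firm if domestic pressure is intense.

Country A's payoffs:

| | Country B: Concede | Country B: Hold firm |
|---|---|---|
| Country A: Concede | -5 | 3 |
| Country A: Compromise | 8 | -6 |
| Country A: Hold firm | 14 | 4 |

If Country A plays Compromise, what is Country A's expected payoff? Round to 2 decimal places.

-3.20

E[Compromise] = 0.2·8 + 0.15·(-6) + 0.65·(-6) = 1.6 + (-0.9) + (-3.9) = -3.2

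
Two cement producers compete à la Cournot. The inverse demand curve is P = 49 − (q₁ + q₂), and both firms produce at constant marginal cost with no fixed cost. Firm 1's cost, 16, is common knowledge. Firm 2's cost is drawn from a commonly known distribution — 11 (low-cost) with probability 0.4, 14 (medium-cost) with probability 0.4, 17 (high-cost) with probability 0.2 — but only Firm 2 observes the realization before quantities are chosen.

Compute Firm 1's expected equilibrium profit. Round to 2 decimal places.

102.68

Type-c best response for Firm 2: q₂(c) = (49 − c)/2 − q₁/2.
Firm 1 maximizes expected profit; its first-order condition is 49 − 2q₁ − E[q₂] − 16 = 0.
Substituting E[q₂] and solving: E[c₂] = 13.4, so q₁ = (49 − 2·16 + 13.4)/3 = 10.1333.
E[P] = 49 − (q₁ + E[q₂]) = 26.1333; Firm 1's expected profit = (E[P] − 16)·q₁ = (26.1333 − 16)·10.1333 = 102.684.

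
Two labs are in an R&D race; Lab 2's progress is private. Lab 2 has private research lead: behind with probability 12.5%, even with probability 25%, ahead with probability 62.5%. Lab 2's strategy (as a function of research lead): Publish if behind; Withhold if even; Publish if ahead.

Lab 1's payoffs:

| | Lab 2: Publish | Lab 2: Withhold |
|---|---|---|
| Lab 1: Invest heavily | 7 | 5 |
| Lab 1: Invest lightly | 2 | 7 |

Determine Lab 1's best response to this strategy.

Invest heavily

E[Invest heavily] = 0.125·(7) + 0.25·(5) + 0.625·(7) = 6.5
E[Invest lightly] = 0.125·(2) + 0.25·(7) + 0.625·(2) = 3.25
Best response: Invest heavily (6.5 is the largest).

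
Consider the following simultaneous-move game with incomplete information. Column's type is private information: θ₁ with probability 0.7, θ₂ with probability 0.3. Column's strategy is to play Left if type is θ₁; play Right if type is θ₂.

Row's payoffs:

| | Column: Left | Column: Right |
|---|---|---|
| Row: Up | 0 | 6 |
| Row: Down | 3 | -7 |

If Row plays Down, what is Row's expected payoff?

0

Take the expectation over Column's type, weighting each type's action by its prior probability.
E[Down] = 0.7·3 + 0.3·(-7) = 2.1 + (-2.1) = 0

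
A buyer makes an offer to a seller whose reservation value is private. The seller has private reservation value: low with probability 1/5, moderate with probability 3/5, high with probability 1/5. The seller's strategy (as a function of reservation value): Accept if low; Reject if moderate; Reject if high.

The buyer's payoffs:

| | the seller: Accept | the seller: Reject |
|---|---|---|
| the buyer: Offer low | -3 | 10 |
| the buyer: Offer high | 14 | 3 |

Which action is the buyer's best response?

Compute the buyer's expected payoff for each action, taking the expectation over the seller's type.
E[Offer low] = 1/5·(-3) + 3/5·(10) + 1/5·(10) = 37/5
E[Offer high] = 1/5·(14) + 3/5·(3) + 1/5·(3) = 26/5
Best response: Offer low (37/5 is the largest).

Offer low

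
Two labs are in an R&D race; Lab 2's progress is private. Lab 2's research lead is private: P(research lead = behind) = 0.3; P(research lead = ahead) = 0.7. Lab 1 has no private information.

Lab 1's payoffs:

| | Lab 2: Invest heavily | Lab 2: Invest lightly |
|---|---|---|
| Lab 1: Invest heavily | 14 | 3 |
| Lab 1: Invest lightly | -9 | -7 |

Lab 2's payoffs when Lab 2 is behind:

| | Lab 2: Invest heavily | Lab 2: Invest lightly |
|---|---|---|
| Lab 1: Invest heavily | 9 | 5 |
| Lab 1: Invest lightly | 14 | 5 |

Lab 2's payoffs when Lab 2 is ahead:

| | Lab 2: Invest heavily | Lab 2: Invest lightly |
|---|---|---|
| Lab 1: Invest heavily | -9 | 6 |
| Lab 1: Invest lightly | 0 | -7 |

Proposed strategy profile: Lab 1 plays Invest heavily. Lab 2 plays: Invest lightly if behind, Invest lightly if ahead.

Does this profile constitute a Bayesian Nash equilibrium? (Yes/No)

No

A profile is a BNE iff every type of every player is best-responding given beliefs about the other side.
Lab 1 plays Invest heavily: E[Invest heavily] = 0.3·(3) + 0.7·(3) = 3; E[Invest lightly] = -7. Best-responding. ✓
Lab 2 (research lead behind), facing Invest heavily: Invest heavily gives 9, Invest lightly gives 5. Proposed Invest lightly is not best — profitable deviation exists. ✗
Lab 2 (research lead ahead), facing Invest heavily: Invest heavily gives -9, Invest lightly gives 6. Proposed Invest lightly is best. ✓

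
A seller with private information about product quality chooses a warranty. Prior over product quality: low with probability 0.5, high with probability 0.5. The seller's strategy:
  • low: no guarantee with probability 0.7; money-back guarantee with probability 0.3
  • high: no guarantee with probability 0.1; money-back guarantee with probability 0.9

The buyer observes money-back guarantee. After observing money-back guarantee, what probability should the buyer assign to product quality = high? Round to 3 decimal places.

0.750

P(money-back guarantee) = 0.5·0.3 + 0.5·0.9 = 0.6
P(high | money-back guarantee) = (0.5·0.9) / 0.6 = 0.45 / 0.6 = 0.75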